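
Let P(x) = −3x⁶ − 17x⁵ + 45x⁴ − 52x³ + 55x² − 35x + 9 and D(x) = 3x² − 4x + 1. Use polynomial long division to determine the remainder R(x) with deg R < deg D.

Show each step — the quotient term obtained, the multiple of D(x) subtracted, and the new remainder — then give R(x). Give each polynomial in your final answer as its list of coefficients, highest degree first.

R = [2]

Step 1: lead(−3x⁶ − 17x⁵ + 45x⁴ − 52x³ + 55x² − 35x + 9) ÷ lead(D) = −3x⁶ ÷ 3x² = −x⁴. Subtract (−x⁴)·D = −3x⁶ + 4x⁵ − x⁴. Remainder: −21x⁵ + 46x⁴ − 52x³ + 55x² − 35x + 9.
Step 2: lead(−21x⁵ + 46x⁴ − 52x³ + 55x² − 35x + 9) ÷ lead(D) = −21x⁵ ÷ 3x² = −7x³. Subtract (−7x³)·D = −21x⁵ + 28x⁴ − 7x³. Remainder: 18x⁴ − 45x³ + 55x² − 35x + 9.
Step 3: lead(18x⁴ − 45x³ + 55x² − 35x + 9) ÷ lead(D) = 18x⁴ ÷ 3x² = 6x². Subtract (6x²)·D = 18x⁴ − 24x³ + 6x². Remainder: −21x³ + 49x² − 35x + 9.
Step 4: lead(−21x³ + 49x² − 35x + 9) ÷ lead(D) = −21x³ ÷ 3x² = −7x. Subtract (−7x)·D = −21x³ + 28x² − 7x. Remainder: 21x² − 28x + 9.
Step 5: lead(21x² − 28x + 9) ÷ lead(D) = 21x² ÷ 3x² = 7. Subtract (7)·D = 21x² − 28x + 7. Remainder: 2.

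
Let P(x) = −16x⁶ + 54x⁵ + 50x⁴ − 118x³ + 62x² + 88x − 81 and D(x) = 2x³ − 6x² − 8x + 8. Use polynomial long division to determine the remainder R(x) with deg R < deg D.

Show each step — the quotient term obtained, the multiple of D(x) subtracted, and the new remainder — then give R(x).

R(x) = −9

Step 1: lead(−16x⁶ + 54x⁵ + 50x⁴ − 118x³ + 62x² + 88x − 81) ÷ lead(D) = −16x⁶ ÷ 2x³ = −8x³. Subtract (−8x³)·D = −16x⁶ + 48x⁵ + 64x⁴ − 64x³. Remainder: 6x⁵ − 14x⁴ − 54x³ + 62x² + 88x − 81.
Step 2: lead(6x⁵ − 14x⁴ − 54x³ + 62x² + 88x − 81) ÷ lead(D) = 6x⁵ ÷ 2x³ = 3x². Subtract (3x²)·D = 6x⁵ − 18x⁴ − 24x³ + 24x². Remainder: 4x⁴ − 30x³ + 38x² + 88x − 81.
Step 3: lead(4x⁴ − 30x³ + 38x² + 88x − 81) ÷ lead(D) = 4x⁴ ÷ 2x³ = 2x. Subtract (2x)·D = 4x⁴ − 12x³ − 16x² + 16x. Remainder: −18x³ + 54x² + 72x − 81.
Step 4: lead(−18x³ + 54x² + 72x − 81) ÷ lead(D) = −18x³ ÷ 2x³ = −9. Subtract (−9)·D = −18x³ + 54x² + 72x − 72. Remainder: −9.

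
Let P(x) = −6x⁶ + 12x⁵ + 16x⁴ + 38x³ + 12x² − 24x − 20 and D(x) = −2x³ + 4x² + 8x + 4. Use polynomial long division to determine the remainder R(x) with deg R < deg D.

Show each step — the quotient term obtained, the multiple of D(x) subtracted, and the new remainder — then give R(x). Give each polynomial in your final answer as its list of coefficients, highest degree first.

Step 1: lead(−6x⁶ + 12x⁵ + 16x⁴ + 38x³ + 12x² − 24x − 20) ÷ lead(D) = −6x⁶ ÷ −2x³ = 3x³. Subtract (3x³)·D = −6x⁶ + 12x⁵ + 24x⁴ + 12x³. Remainder: −8x⁴ + 26x³ + 12x² − 24x − 20.
Step 2: lead(−8x⁴ + 26x³ + 12x² − 24x − 20) ÷ lead(D) = −8x⁴ ÷ −2x³ = 4x. Subtract (4x)·D = −8x⁴ + 16x³ + 32x² + 16x. Remainder: 10x³ − 20x² − 40x − 20.
Step 3: lead(10x³ − 20x² − 40x − 20) ÷ lead(D) = 10x³ ÷ −2x³ = −5. Subtract (−5)·D = 10x³ − 20x² − 40x − 20. Remainder: 0.

R = [0]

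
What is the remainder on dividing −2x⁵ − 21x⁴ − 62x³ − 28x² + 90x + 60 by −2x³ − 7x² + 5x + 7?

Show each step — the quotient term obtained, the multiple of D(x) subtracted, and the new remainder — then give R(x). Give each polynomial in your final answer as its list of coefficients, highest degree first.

Step 1: lead(−2x⁵ − 21x⁴ − 62x³ − 28x² + 90x + 60) ÷ lead(D) = −2x⁵ ÷ −2x³ = x². Subtract (x²)·D = −2x⁵ − 7x⁴ + 5x³ + 7x². Remainder: −14x⁴ − 67x³ − 35x² + 90x + 60.
Step 2: lead(−14x⁴ − 67x³ − 35x² + 90x + 60) ÷ lead(D) = −14x⁴ ÷ −2x³ = 7x. Subtract (7x)·D = −14x⁴ − 49x³ + 35x² + 49x. Remainder: −18x³ − 70x² + 41x + 60.
Step 3: lead(−18x³ − 70x² + 41x + 60) ÷ lead(D) = −18x³ ÷ −2x³ = 9. Subtract (9)·D = −18x³ − 63x² + 45x + 63. Remainder: −7x² − 4x − 3.

R = [-7, -4, -3]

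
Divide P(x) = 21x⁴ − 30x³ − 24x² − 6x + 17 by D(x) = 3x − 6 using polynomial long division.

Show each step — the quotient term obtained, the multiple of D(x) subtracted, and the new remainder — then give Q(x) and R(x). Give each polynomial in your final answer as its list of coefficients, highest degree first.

Step 1: lead(21x⁴ − 30x³ − 24x² − 6x + 17) ÷ lead(D) = 21x⁴ ÷ 3x = 7x³. Subtract (7x³)·D = 21x⁴ − 42x³. Remainder: 12x³ − 24x² − 6x + 17.
Step 2: lead(12x³ − 24x² − 6x + 17) ÷ lead(D) = 12x³ ÷ 3x = 4x². Subtract (4x²)·D = 12x³ − 24x². Remainder: −6x + 17.
Step 3: lead(−6x + 17) ÷ lead(D) = −6x ÷ 3x = −2. Subtract (−2)·D = −6x + 12. Remainder: 5.

Q = [7, 4, 0, -2]; R = [5]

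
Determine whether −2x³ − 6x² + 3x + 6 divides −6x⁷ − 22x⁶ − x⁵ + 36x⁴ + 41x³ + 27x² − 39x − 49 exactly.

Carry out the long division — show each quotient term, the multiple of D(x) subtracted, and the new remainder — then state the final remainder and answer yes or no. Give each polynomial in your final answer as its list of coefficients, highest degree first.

Step 1: lead(−6x⁷ − 22x⁶ − x⁵ + 36x⁴ + 41x³ + 27x² − 39x − 49) ÷ lead(D) = −6x⁷ ÷ −2x³ = 3x⁴. Subtract (3x⁴)·D = −6x⁷ − 18x⁶ + 9x⁵ + 18x⁴. Remainder: −4x⁶ − 10x⁵ + 18x⁴ + 41x³ + 27x² − 39x − 49.
Step 2: lead(−4x⁶ − 10x⁵ + 18x⁴ + 41x³ + 27x² − 39x − 49) ÷ lead(D) = −4x⁶ ÷ −2x³ = 2x³. Subtract (2x³)·D = −4x⁶ − 12x⁵ + 6x⁴ + 12x³. Remainder: 2x⁵ + 12x⁴ + 29x³ + 27x² − 39x − 49.
Step 3: lead(2x⁵ + 12x⁴ + 29x³ + 27x² − 39x − 49) ÷ lead(D) = 2x⁵ ÷ −2x³ = −x². Subtract (−x²)·D = 2x⁵ + 6x⁴ − 3x³ − 6x². Remainder: 6x⁴ + 32x³ + 33x² − 39x − 49.
Step 4: lead(6x⁴ + 32x³ + 33x² − 39x − 49) ÷ lead(D) = 6x⁴ ÷ −2x³ = −3x. Subtract (−3x)·D = 6x⁴ + 18x³ − 9x² − 18x. Remainder: 14x³ + 42x² − 21x − 49.
Step 5: lead(14x³ + 42x² − 21x − 49) ÷ lead(D) = 14x³ ÷ −2x³ = −7. Subtract (−7)·D = 14x³ + 42x² − 21x − 42. Remainder: −7.

R = [-7], so D(x) is not a factor of P(x). no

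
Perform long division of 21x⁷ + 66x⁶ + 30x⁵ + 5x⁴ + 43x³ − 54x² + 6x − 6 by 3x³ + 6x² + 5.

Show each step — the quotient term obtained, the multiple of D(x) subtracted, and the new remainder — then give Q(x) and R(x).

Q(x) = 7x⁴ + 8x³ − 6x² + 2x − 3; R(x) = −6x² − 4x + 9

Step 1: lead(21x⁷ + 66x⁶ + 30x⁵ + 5x⁴ + 43x³ − 54x² + 6x − 6) ÷ lead(D) = 21x⁷ ÷ 3x³ = 7x⁴. Subtract (7x⁴)·D = 21x⁷ + 42x⁶ + 35x⁴. Remainder: 24x⁶ + 30x⁵ − 30x⁴ + 43x³ − 54x² + 6x − 6.
Step 2: lead(24x⁶ + 30x⁵ − 30x⁴ + 43x³ − 54x² + 6x − 6) ÷ lead(D) = 24x⁶ ÷ 3x³ = 8x³. Subtract (8x³)·D = 24x⁶ + 48x⁵ + 40x³. Remainder: −18x⁵ − 30x⁴ + 3x³ − 54x² + 6x − 6.
Step 3: lead(−18x⁵ − 30x⁴ + 3x³ − 54x² + 6x − 6) ÷ lead(D) = −18x⁵ ÷ 3x³ = −6x². Subtract (−6x²)·D = −18x⁵ − 36x⁴ − 30x². Remainder: 6x⁴ + 3x³ − 24x² + 6x − 6.
Step 4: lead(6x⁴ + 3x³ − 24x² + 6x − 6) ÷ lead(D) = 6x⁴ ÷ 3x³ = 2x. Subtract (2x)·D = 6x⁴ + 12x³ + 10x. Remainder: −9x³ − 24x² − 4x − 6.
Step 5: lead(−9x³ − 24x² − 4x − 6) ÷ lead(D) = −9x³ ÷ 3x³ = −3. Subtract (−3)·D = −9x³ − 18x² − 15. Remainder: −6x² − 4x + 9.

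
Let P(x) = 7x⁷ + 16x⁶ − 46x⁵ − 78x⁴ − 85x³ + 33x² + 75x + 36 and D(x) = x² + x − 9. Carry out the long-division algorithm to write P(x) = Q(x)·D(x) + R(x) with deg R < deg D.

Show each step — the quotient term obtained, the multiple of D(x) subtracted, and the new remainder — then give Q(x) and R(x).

Step 1: lead(7x⁷ + 16x⁶ − 46x⁵ − 78x⁴ − 85x³ + 33x² + 75x + 36) ÷ lead(D) = 7x⁷ ÷ x² = 7x⁵. Subtract (7x⁵)·D = 7x⁷ + 7x⁶ − 63x⁵. Remainder: 9x⁶ + 17x⁵ − 78x⁴ − 85x³ + 33x² + 75x + 36.
Step 2: lead(9x⁶ + 17x⁵ − 78x⁴ − 85x³ + 33x² + 75x + 36) ÷ lead(D) = 9x⁶ ÷ x² = 9x⁴. Subtract (9x⁴)·D = 9x⁶ + 9x⁵ − 81x⁴. Remainder: 8x⁵ + 3x⁴ − 85x³ + 33x² + 75x + 36.
Step 3: lead(8x⁵ + 3x⁴ − 85x³ + 33x² + 75x + 36) ÷ lead(D) = 8x⁵ ÷ x² = 8x³. Subtract (8x³)·D = 8x⁵ + 8x⁴ − 72x³. Remainder: −5x⁴ − 13x³ + 33x² + 75x + 36.
Step 4: lead(−5x⁴ − 13x³ + 33x² + 75x + 36) ÷ lead(D) = −5x⁴ ÷ x² = −5x². Subtract (−5x²)·D = −5x⁴ − 5x³ + 45x². Remainder: −8x³ − 12x² + 75x + 36.
Step 5: lead(−8x³ − 12x² + 75x + 36) ÷ lead(D) = −8x³ ÷ x² = −8x. Subtract (−8x)·D = −8x³ − 8x² + 72x. Remainder: −4x² + 3x + 36.
Step 6: lead(−4x² + 3x + 36) ÷ lead(D) = −4x² ÷ x² = −4. Subtract (−4)·D = −4x² − 4x + 36. Remainder: 7x.

Q(x) = 7x⁵ + 9x⁴ + 8x³ − 5x² − 8x − 4; R(x) = 7x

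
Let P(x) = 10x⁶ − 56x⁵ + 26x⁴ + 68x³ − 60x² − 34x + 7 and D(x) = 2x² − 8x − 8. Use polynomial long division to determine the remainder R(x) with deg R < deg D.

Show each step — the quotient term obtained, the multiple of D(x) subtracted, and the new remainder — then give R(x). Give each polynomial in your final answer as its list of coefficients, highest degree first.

R = [-2, -9]

Step 1: lead(10x⁶ − 56x⁵ + 26x⁴ + 68x³ − 60x² − 34x + 7) ÷ lead(D) = 10x⁶ ÷ 2x² = 5x⁴. Subtract (5x⁴)·D = 10x⁶ − 40x⁵ − 40x⁴. Remainder: −16x⁵ + 66x⁴ + 68x³ − 60x² − 34x + 7.
Step 2: lead(−16x⁵ + 66x⁴ + 68x³ − 60x² − 34x + 7) ÷ lead(D) = −16x⁵ ÷ 2x² = −8x³. Subtract (−8x³)·D = −16x⁵ + 64x⁴ + 64x³. Remainder: 2x⁴ + 4x³ − 60x² − 34x + 7.
Step 3: lead(2x⁴ + 4x³ − 60x² − 34x + 7) ÷ lead(D) = 2x⁴ ÷ 2x² = x². Subtract (x²)·D = 2x⁴ − 8x³ − 8x². Remainder: 12x³ − 52x² − 34x + 7.
Step 4: lead(12x³ − 52x² − 34x + 7) ÷ lead(D) = 12x³ ÷ 2x² = 6x. Subtract (6x)·D = 12x³ − 48x² − 48x. Remainder: −4x² + 14x + 7.
Step 5: lead(−4x² + 14x + 7) ÷ lead(D) = −4x² ÷ 2x² = −2. Subtract (−2)·D = −4x² + 16x + 16. Remainder: −2x − 9.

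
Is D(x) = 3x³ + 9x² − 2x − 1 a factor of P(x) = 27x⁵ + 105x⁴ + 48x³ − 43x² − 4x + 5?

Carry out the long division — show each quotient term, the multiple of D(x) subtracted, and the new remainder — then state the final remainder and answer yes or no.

Step 1: lead(27x⁵ + 105x⁴ + 48x³ − 43x² − 4x + 5) ÷ lead(D) = 27x⁵ ÷ 3x³ = 9x². Subtract (9x²)·D = 27x⁵ + 81x⁴ − 18x³ − 9x². Remainder: 24x⁴ + 66x³ − 34x² − 4x + 5.
Step 2: lead(24x⁴ + 66x³ − 34x² − 4x + 5) ÷ lead(D) = 24x⁴ ÷ 3x³ = 8x. Subtract (8x)·D = 24x⁴ + 72x³ − 16x² − 8x. Remainder: −6x³ − 18x² + 4x + 5.
Step 3: lead(−6x³ − 18x² + 4x + 5) ÷ lead(D) = −6x³ ÷ 3x³ = −2. Subtract (−2)·D = −6x³ − 18x² + 4x + 2. Remainder: 3.

R(x) = 3, so D(x) is not a factor of P(x). no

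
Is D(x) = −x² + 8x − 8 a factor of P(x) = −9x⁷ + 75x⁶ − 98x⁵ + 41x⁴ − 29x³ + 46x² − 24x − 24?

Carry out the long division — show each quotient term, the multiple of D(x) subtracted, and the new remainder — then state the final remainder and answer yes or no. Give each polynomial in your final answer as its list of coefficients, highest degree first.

Step 1: lead(−9x⁷ + 75x⁶ − 98x⁵ + 41x⁴ − 29x³ + 46x² − 24x − 24) ÷ lead(D) = −9x⁷ ÷ −x² = 9x⁵. Subtract (9x⁵)·D = −9x⁷ + 72x⁶ − 72x⁵. Remainder: 3x⁶ − 26x⁵ + 41x⁴ − 29x³ + 46x² − 24x − 24.
Step 2: lead(3x⁶ − 26x⁵ + 41x⁴ − 29x³ + 46x² − 24x − 24) ÷ lead(D) = 3x⁶ ÷ −x² = −3x⁴. Subtract (−3x⁴)·D = 3x⁶ − 24x⁵ + 24x⁴. Remainder: −2x⁵ + 17x⁴ − 29x³ + 46x² − 24x − 24.
Step 3: lead(−2x⁵ + 17x⁴ − 29x³ + 46x² − 24x − 24) ÷ lead(D) = −2x⁵ ÷ −x² = 2x³. Subtract (2x³)·D = −2x⁵ + 16x⁴ − 16x³. Remainder: x⁴ − 13x³ + 46x² − 24x − 24.
Step 4: lead(x⁴ − 13x³ + 46x² − 24x − 24) ÷ lead(D) = x⁴ ÷ −x² = −x². Subtract (−x²)·D = x⁴ − 8x³ + 8x². Remainder: −5x³ + 38x² − 24x − 24.
Step 5: lead(−5x³ + 38x² − 24x − 24) ÷ lead(D) = −5x³ ÷ −x² = 5x. Subtract (5x)·D = −5x³ + 40x² − 40x. Remainder: −2x² + 16x − 24.
Step 6: lead(−2x² + 16x − 24) ÷ lead(D) = −2x² ÷ −x² = 2. Subtract (2)·D = −2x² + 16x − 16. Remainder: −8.

R = [-8], so D(x) is not a factor of P(x). no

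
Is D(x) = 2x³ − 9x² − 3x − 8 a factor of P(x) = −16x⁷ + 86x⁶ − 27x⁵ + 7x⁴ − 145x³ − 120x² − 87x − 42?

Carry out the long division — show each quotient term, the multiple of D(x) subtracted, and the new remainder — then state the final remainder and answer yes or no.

Step 1: lead(−16x⁷ + 86x⁶ − 27x⁵ + 7x⁴ − 145x³ − 120x² − 87x − 42) ÷ lead(D) = −16x⁷ ÷ 2x³ = −8x⁴. Subtract (−8x⁴)·D = −16x⁷ + 72x⁶ + 24x⁵ + 64x⁴. Remainder: 14x⁶ − 51x⁵ − 57x⁴ − 145x³ − 120x² − 87x − 42.
Step 2: lead(14x⁶ − 51x⁵ − 57x⁴ − 145x³ − 120x² − 87x − 42) ÷ lead(D) = 14x⁶ ÷ 2x³ = 7x³. Subtract (7x³)·D = 14x⁶ − 63x⁵ − 21x⁴ − 56x³. Remainder: 12x⁵ − 36x⁴ − 89x³ − 120x² − 87x − 42.
Step 3: lead(12x⁵ − 36x⁴ − 89x³ − 120x² − 87x − 42) ÷ lead(D) = 12x⁵ ÷ 2x³ = 6x². Subtract (6x²)·D = 12x⁵ − 54x⁴ − 18x³ − 48x². Remainder: 18x⁴ − 71x³ − 72x² − 87x − 42.
Step 4: lead(18x⁴ − 71x³ − 72x² − 87x − 42) ÷ lead(D) = 18x⁴ ÷ 2x³ = 9x. Subtract (9x)·D = 18x⁴ − 81x³ − 27x² − 72x. Remainder: 10x³ − 45x² − 15x − 42.
Step 5: lead(10x³ − 45x² − 15x − 42) ÷ lead(D) = 10x³ ÷ 2x³ = 5. Subtract (5)·D = 10x³ − 45x² − 15x − 40. Remainder: −2.

R(x) = −2, so D(x) is not a factor of P(x). no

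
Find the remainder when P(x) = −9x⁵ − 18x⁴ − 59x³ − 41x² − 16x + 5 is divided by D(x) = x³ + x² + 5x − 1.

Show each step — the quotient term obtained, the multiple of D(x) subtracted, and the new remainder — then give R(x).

Step 1: lead(−9x⁵ − 18x⁴ − 59x³ − 41x² − 16x + 5) ÷ lead(D) = −9x⁵ ÷ x³ = −9x². Subtract (−9x²)·D = −9x⁵ − 9x⁴ − 45x³ + 9x². Remainder: −9x⁴ − 14x³ − 50x² − 16x + 5.
Step 2: lead(−9x⁴ − 14x³ − 50x² − 16x + 5) ÷ lead(D) = −9x⁴ ÷ x³ = −9x. Subtract (−9x)·D = −9x⁴ − 9x³ − 45x² + 9x. Remainder: −5x³ − 5x² − 25x + 5.
Step 3: lead(−5x³ − 5x² − 25x + 5) ÷ lead(D) = −5x³ ÷ x³ = −5. Subtract (−5)·D = −5x³ − 5x² − 25x + 5. Remainder: 0.

R(x) = 0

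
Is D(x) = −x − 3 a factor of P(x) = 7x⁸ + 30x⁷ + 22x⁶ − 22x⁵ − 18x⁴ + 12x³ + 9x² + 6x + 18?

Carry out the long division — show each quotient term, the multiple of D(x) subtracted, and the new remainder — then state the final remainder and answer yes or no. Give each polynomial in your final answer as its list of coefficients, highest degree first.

Step 1: lead(7x⁸ + 30x⁷ + 22x⁶ − 22x⁵ − 18x⁴ + 12x³ + 9x² + 6x + 18) ÷ lead(D) = 7x⁸ ÷ −x = −7x⁷. Subtract (−7x⁷)·D = 7x⁸ + 21x⁷. Remainder: 9x⁷ + 22x⁶ − 22x⁵ − 18x⁴ + 12x³ + 9x² + 6x + 18.
Step 2: lead(9x⁷ + 22x⁶ − 22x⁵ − 18x⁴ + 12x³ + 9x² + 6x + 18) ÷ lead(D) = 9x⁷ ÷ −x = −9x⁶. Subtract (−9x⁶)·D = 9x⁷ + 27x⁶. Remainder: −5x⁶ − 22x⁵ − 18x⁴ + 12x³ + 9x² + 6x + 18.
Step 3: lead(−5x⁶ − 22x⁵ − 18x⁴ + 12x³ + 9x² + 6x + 18) ÷ lead(D) = −5x⁶ ÷ −x = 5x⁵. Subtract (5x⁵)·D = −5x⁶ − 15x⁵. Remainder: −7x⁵ − 18x⁴ + 12x³ + 9x² + 6x + 18.
Step 4: lead(−7x⁵ − 18x⁴ + 12x³ + 9x² + 6x + 18) ÷ lead(D) = −7x⁵ ÷ −x = 7x⁴. Subtract (7x⁴)·D = −7x⁵ − 21x⁴. Remainder: 3x⁴ + 12x³ + 9x² + 6x + 18.
Step 5: lead(3x⁴ + 12x³ + 9x² + 6x + 18) ÷ lead(D) = 3x⁴ ÷ −x = −3x³. Subtract (−3x³)·D = 3x⁴ + 9x³. Remainder: 3x³ + 9x² + 6x + 18.
Step 6: lead(3x³ + 9x² + 6x + 18) ÷ lead(D) = 3x³ ÷ −x = −3x². Subtract (−3x²)·D = 3x³ + 9x². Remainder: 6x + 18.
Step 7: lead(6x + 18) ÷ lead(D) = 6x ÷ −x = −6. Subtract (−6)·D = 6x + 18. Remainder: 0.

R = [0], so D(x) is a factor of P(x). yes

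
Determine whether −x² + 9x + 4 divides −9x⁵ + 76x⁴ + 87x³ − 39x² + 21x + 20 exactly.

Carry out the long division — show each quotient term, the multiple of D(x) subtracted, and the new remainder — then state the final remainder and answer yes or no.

Step 1: lead(−9x⁵ + 76x⁴ + 87x³ − 39x² + 21x + 20) ÷ lead(D) = −9x⁵ ÷ −x² = 9x³. Subtract (9x³)·D = −9x⁵ + 81x⁴ + 36x³. Remainder: −5x⁴ + 51x³ − 39x² + 21x + 20.
Step 2: lead(−5x⁴ + 51x³ − 39x² + 21x + 20) ÷ lead(D) = −5x⁴ ÷ −x² = 5x². Subtract (5x²)·D = −5x⁴ + 45x³ + 20x². Remainder: 6x³ − 59x² + 21x + 20.
Step 3: lead(6x³ − 59x² + 21x + 20) ÷ lead(D) = 6x³ ÷ −x² = −6x. Subtract (−6x)·D = 6x³ − 54x² − 24x. Remainder: −5x² + 45x + 20.
Step 4: lead(−5x² + 45x + 20) ÷ lead(D) = −5x² ÷ −x² = 5. Subtract (5)·D = −5x² + 45x + 20. Remainder: 0.

R(x) = 0, so D(x) is a factor of P(x). yes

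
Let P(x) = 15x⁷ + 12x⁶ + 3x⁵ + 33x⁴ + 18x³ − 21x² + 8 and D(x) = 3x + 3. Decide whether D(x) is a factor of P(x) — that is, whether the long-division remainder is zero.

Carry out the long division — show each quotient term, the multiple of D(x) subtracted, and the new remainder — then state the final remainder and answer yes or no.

Step 1: lead(15x⁷ + 12x⁶ + 3x⁵ + 33x⁴ + 18x³ − 21x² + 8) ÷ lead(D) = 15x⁷ ÷ 3x = 5x⁶. Subtract (5x⁶)·D = 15x⁷ + 15x⁶. Remainder: −3x⁶ + 3x⁵ + 33x⁴ + 18x³ − 21x² + 8.
Step 2: lead(−3x⁶ + 3x⁵ + 33x⁴ + 18x³ − 21x² + 8) ÷ lead(D) = −3x⁶ ÷ 3x = −x⁵. Subtract (−x⁵)·D = −3x⁶ − 3x⁵. Remainder: 6x⁵ + 33x⁴ + 18x³ − 21x² + 8.
Step 3: lead(6x⁵ + 33x⁴ + 18x³ − 21x² + 8) ÷ lead(D) = 6x⁵ ÷ 3x = 2x⁴. Subtract (2x⁴)·D = 6x⁵ + 6x⁴. Remainder: 27x⁴ + 18x³ − 21x² + 8.
Step 4: lead(27x⁴ + 18x³ − 21x² + 8) ÷ lead(D) = 27x⁴ ÷ 3x = 9x³. Subtract (9x³)·D = 27x⁴ + 27x³. Remainder: −9x³ − 21x² + 8.
Step 5: lead(−9x³ − 21x² + 8) ÷ lead(D) = −9x³ ÷ 3x = −3x². Subtract (−3x²)·D = −9x³ − 9x². Remainder: −12x² + 8.
Step 6: lead(−12x² + 8) ÷ lead(D) = −12x² ÷ 3x = −4x. Subtract (−4x)·D = −12x² − 12x. Remainder: 12x + 8.
Step 7: lead(12x + 8) ÷ lead(D) = 12x ÷ 3x = 4. Subtract (4)·D = 12x + 12. Remainder: −4.

R(x) = −4, so D(x) is not a factor of P(x). no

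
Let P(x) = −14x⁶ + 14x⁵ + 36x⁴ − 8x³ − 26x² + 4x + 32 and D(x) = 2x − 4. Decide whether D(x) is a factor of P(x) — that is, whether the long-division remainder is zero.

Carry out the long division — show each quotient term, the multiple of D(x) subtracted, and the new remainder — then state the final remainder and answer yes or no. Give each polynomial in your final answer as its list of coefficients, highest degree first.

R = [0], so D(x) is a factor of P(x). yes

Step 1: lead(−14x⁶ + 14x⁵ + 36x⁴ − 8x³ − 26x² + 4x + 32) ÷ lead(D) = −14x⁶ ÷ 2x = −7x⁵. Subtract (−7x⁵)·D = −14x⁶ + 28x⁵. Remainder: −14x⁵ + 36x⁴ − 8x³ − 26x² + 4x + 32.
Step 2: lead(−14x⁵ + 36x⁴ − 8x³ − 26x² + 4x + 32) ÷ lead(D) = −14x⁵ ÷ 2x = −7x⁴. Subtract (−7x⁴)·D = −14x⁵ + 28x⁴. Remainder: 8x⁴ − 8x³ − 26x² + 4x + 32.
Step 3: lead(8x⁴ − 8x³ − 26x² + 4x + 32) ÷ lead(D) = 8x⁴ ÷ 2x = 4x³. Subtract (4x³)·D = 8x⁴ − 16x³. Remainder: 8x³ − 26x² + 4x + 32.
Step 4: lead(8x³ − 26x² + 4x + 32) ÷ lead(D) = 8x³ ÷ 2x = 4x². Subtract (4x²)·D = 8x³ − 16x². Remainder: −10x² + 4x + 32.
Step 5: lead(−10x² + 4x + 32) ÷ lead(D) = −10x² ÷ 2x = −5x. Subtract (−5x)·D = −10x² + 20x. Remainder: −16x + 32.
Step 6: lead(−16x + 32) ÷ lead(D) = −16x ÷ 2x = −8. Subtract (−8)·D = −16x + 32. Remainder: 0.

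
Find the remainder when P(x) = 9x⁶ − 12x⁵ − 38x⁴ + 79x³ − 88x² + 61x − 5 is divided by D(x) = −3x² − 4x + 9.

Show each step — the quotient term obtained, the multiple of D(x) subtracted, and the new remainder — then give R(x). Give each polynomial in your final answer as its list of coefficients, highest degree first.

Step 1: lead(9x⁶ − 12x⁵ − 38x⁴ + 79x³ − 88x² + 61x − 5) ÷ lead(D) = 9x⁶ ÷ −3x² = −3x⁴. Subtract (−3x⁴)·D = 9x⁶ + 12x⁵ − 27x⁴. Remainder: −24x⁵ − 11x⁴ + 79x³ − 88x² + 61x − 5.
Step 2: lead(−24x⁵ − 11x⁴ + 79x³ − 88x² + 61x − 5) ÷ lead(D) = −24x⁵ ÷ −3x² = 8x³. Subtract (8x³)·D = −24x⁵ − 32x⁴ + 72x³. Remainder: 21x⁴ + 7x³ − 88x² + 61x − 5.
Step 3: lead(21x⁴ + 7x³ − 88x² + 61x − 5) ÷ lead(D) = 21x⁴ ÷ −3x² = −7x². Subtract (−7x²)·D = 21x⁴ + 28x³ − 63x². Remainder: −21x³ − 25x² + 61x − 5.
Step 4: lead(−21x³ − 25x² + 61x − 5) ÷ lead(D) = −21x³ ÷ −3x² = 7x. Subtract (7x)·D = −21x³ − 28x² + 63x. Remainder: 3x² − 2x − 5.
Step 5: lead(3x² − 2x − 5) ÷ lead(D) = 3x² ÷ −3x² = −1. Subtract (−1)·D = 3x² + 4x − 9. Remainder: −6x + 4.

R = [-6, 4]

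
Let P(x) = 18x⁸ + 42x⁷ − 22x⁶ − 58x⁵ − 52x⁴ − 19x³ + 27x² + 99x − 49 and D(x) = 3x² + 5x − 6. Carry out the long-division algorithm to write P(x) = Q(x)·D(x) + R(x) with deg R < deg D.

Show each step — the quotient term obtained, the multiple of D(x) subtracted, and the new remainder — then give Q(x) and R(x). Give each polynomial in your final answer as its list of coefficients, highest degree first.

Step 1: lead(18x⁸ + 42x⁷ − 22x⁶ − 58x⁵ − 52x⁴ − 19x³ + 27x² + 99x − 49) ÷ lead(D) = 18x⁸ ÷ 3x² = 6x⁶. Subtract (6x⁶)·D = 18x⁸ + 30x⁷ − 36x⁶. Remainder: 12x⁷ + 14x⁶ − 58x⁵ − 52x⁴ − 19x³ + 27x² + 99x − 49.
Step 2: lead(12x⁷ + 14x⁶ − 58x⁵ − 52x⁴ − 19x³ + 27x² + 99x − 49) ÷ lead(D) = 12x⁷ ÷ 3x² = 4x⁵. Subtract (4x⁵)·D = 12x⁷ + 20x⁶ − 24x⁵. Remainder: −6x⁶ − 34x⁵ − 52x⁴ − 19x³ + 27x² + 99x − 49.
Step 3: lead(−6x⁶ − 34x⁵ − 52x⁴ − 19x³ + 27x² + 99x − 49) ÷ lead(D) = −6x⁶ ÷ 3x² = −2x⁴. Subtract (−2x⁴)·D = −6x⁶ − 10x⁵ + 12x⁴. Remainder: −24x⁵ − 64x⁴ − 19x³ + 27x² + 99x − 49.
Step 4: lead(−24x⁵ − 64x⁴ − 19x³ + 27x² + 99x − 49) ÷ lead(D) = −24x⁵ ÷ 3x² = −8x³. Subtract (−8x³)·D = −24x⁵ − 40x⁴ + 48x³. Remainder: −24x⁴ − 67x³ + 27x² + 99x − 49.
Step 5: lead(−24x⁴ − 67x³ + 27x² + 99x − 49) ÷ lead(D) = −24x⁴ ÷ 3x² = −8x². Subtract (−8x²)·D = −24x⁴ − 40x³ + 48x². Remainder: −27x³ − 21x² + 99x − 49.
Step 6: lead(−27x³ − 21x² + 99x − 49) ÷ lead(D) = −27x³ ÷ 3x² = −9x. Subtract (−9x)·D = −27x³ − 45x² + 54x. Remainder: 24x² + 45x − 49.
Step 7: lead(24x² + 45x − 49) ÷ lead(D) = 24x² ÷ 3x² = 8. Subtract (8)·D = 24x² + 40x − 48. Remainder: 5x − 1.

Q = [6, 4, -2, -8, -8, -9, 8]; R = [5, -1]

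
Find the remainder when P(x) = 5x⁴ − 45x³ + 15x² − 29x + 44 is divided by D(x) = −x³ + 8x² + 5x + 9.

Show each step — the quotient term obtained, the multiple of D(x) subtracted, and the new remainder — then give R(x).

R(x) = −9x − 1

Step 1: lead(5x⁴ − 45x³ + 15x² − 29x + 44) ÷ lead(D) = 5x⁴ ÷ −x³ = −5x. Subtract (−5x)·D = 5x⁴ − 40x³ − 25x² − 45x. Remainder: −5x³ + 40x² + 16x + 44.
Step 2: lead(−5x³ + 40x² + 16x + 44) ÷ lead(D) = −5x³ ÷ −x³ = 5. Subtract (5)·D = −5x³ + 40x² + 25x + 45. Remainder: −9x − 1.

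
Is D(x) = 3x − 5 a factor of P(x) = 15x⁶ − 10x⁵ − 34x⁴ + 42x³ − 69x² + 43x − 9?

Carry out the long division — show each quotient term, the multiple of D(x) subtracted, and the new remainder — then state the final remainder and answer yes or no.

R(x) = −4, so D(x) is not a factor of P(x). no

Step 1: lead(15x⁶ − 10x⁵ − 34x⁴ + 42x³ − 69x² + 43x − 9) ÷ lead(D) = 15x⁶ ÷ 3x = 5x⁵. Subtract (5x⁵)·D = 15x⁶ − 25x⁵. Remainder: 15x⁵ − 34x⁴ + 42x³ − 69x² + 43x − 9.
Step 2: lead(15x⁵ − 34x⁴ + 42x³ − 69x² + 43x − 9) ÷ lead(D) = 15x⁵ ÷ 3x = 5x⁴. Subtract (5x⁴)·D = 15x⁵ − 25x⁴. Remainder: −9x⁴ + 42x³ − 69x² + 43x − 9.
Step 3: lead(−9x⁴ + 42x³ − 69x² + 43x − 9) ÷ lead(D) = −9x⁴ ÷ 3x = −3x³. Subtract (−3x³)·D = −9x⁴ + 15x³. Remainder: 27x³ − 69x² + 43x − 9.
Step 4: lead(27x³ − 69x² + 43x − 9) ÷ lead(D) = 27x³ ÷ 3x = 9x². Subtract (9x²)·D = 27x³ − 45x². Remainder: −24x² + 43x − 9.
Step 5: lead(−24x² + 43x − 9) ÷ lead(D) = −24x² ÷ 3x = −8x. Subtract (−8x)·D = −24x² + 40x. Remainder: 3x − 9.
Step 6: lead(3x − 9) ÷ lead(D) = 3x ÷ 3x = 1. Subtract (1)·D = 3x − 5. Remainder: −4.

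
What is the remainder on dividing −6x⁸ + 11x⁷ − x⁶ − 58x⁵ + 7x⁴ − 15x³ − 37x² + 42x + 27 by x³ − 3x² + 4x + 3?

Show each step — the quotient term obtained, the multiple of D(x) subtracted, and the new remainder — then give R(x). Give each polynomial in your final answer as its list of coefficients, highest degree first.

Step 1: lead(−6x⁸ + 11x⁷ − x⁶ − 58x⁵ + 7x⁴ − 15x³ − 37x² + 42x + 27) ÷ lead(D) = −6x⁸ ÷ x³ = −6x⁵. Subtract (−6x⁵)·D = −6x⁸ + 18x⁷ − 24x⁶ − 18x⁵. Remainder: −7x⁷ + 23x⁶ − 40x⁵ + 7x⁴ − 15x³ − 37x² + 42x + 27.
Step 2: lead(−7x⁷ + 23x⁶ − 40x⁵ + 7x⁴ − 15x³ − 37x² + 42x + 27) ÷ lead(D) = −7x⁷ ÷ x³ = −7x⁴. Subtract (−7x⁴)·D = −7x⁷ + 21x⁶ − 28x⁵ − 21x⁴. Remainder: 2x⁶ − 12x⁵ + 28x⁴ − 15x³ − 37x² + 42x + 27.
Step 3: lead(2x⁶ − 12x⁵ + 28x⁴ − 15x³ − 37x² + 42x + 27) ÷ lead(D) = 2x⁶ ÷ x³ = 2x³. Subtract (2x³)·D = 2x⁶ − 6x⁵ + 8x⁴ + 6x³. Remainder: −6x⁵ + 20x⁴ − 21x³ − 37x² + 42x + 27.
Step 4: lead(−6x⁵ + 20x⁴ − 21x³ − 37x² + 42x + 27) ÷ lead(D) = −6x⁵ ÷ x³ = −6x². Subtract (−6x²)·D = −6x⁵ + 18x⁴ − 24x³ − 18x². Remainder: 2x⁴ + 3x³ − 19x² + 42x + 27.
Step 5: lead(2x⁴ + 3x³ − 19x² + 42x + 27) ÷ lead(D) = 2x⁴ ÷ x³ = 2x. Subtract (2x)·D = 2x⁴ − 6x³ + 8x² + 6x. Remainder: 9x³ − 27x² + 36x + 27.
Step 6: lead(9x³ − 27x² + 36x + 27) ÷ lead(D) = 9x³ ÷ x³ = 9. Subtract (9)·D = 9x³ − 27x² + 36x + 27. Remainder: 0.

R = [0]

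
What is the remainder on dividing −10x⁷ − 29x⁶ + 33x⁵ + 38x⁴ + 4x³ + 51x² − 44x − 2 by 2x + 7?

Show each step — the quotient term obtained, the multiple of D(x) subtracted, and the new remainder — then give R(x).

R(x) = 5

Step 1: lead(−10x⁷ − 29x⁶ + 33x⁵ + 38x⁴ + 4x³ + 51x² − 44x − 2) ÷ lead(D) = −10x⁷ ÷ 2x = −5x⁶. Subtract (−5x⁶)·D = −10x⁷ − 35x⁶. Remainder: 6x⁶ + 33x⁵ + 38x⁴ + 4x³ + 51x² − 44x − 2.
Step 2: lead(6x⁶ + 33x⁵ + 38x⁴ + 4x³ + 51x² − 44x − 2) ÷ lead(D) = 6x⁶ ÷ 2x = 3x⁵. Subtract (3x⁵)·D = 6x⁶ + 21x⁵. Remainder: 12x⁵ + 38x⁴ + 4x³ + 51x² − 44x − 2.
Step 3: lead(12x⁵ + 38x⁴ + 4x³ + 51x² − 44x − 2) ÷ lead(D) = 12x⁵ ÷ 2x = 6x⁴. Subtract (6x⁴)·D = 12x⁵ + 42x⁴. Remainder: −4x⁴ + 4x³ + 51x² − 44x − 2.
Step 4: lead(−4x⁴ + 4x³ + 51x² − 44x − 2) ÷ lead(D) = −4x⁴ ÷ 2x = −2x³. Subtract (−2x³)·D = −4x⁴ − 14x³. Remainder: 18x³ + 51x² − 44x − 2.
Step 5: lead(18x³ + 51x² − 44x − 2) ÷ lead(D) = 18x³ ÷ 2x = 9x². Subtract (9x²)·D = 18x³ + 63x². Remainder: −12x² − 44x − 2.
Step 6: lead(−12x² − 44x − 2) ÷ lead(D) = −12x² ÷ 2x = −6x. Subtract (−6x)·D = −12x² − 42x. Remainder: −2x − 2.
Step 7: lead(−2x − 2) ÷ lead(D) = −2x ÷ 2x = −1. Subtract (−1)·D = −2x − 7. Remainder: 5.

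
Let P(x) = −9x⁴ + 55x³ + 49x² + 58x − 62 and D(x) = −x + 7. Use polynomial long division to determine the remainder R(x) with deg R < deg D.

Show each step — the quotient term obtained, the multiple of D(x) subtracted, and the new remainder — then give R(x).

R(x) = 1

Step 1: lead(−9x⁴ + 55x³ + 49x² + 58x − 62) ÷ lead(D) = −9x⁴ ÷ −x = 9x³. Subtract (9x³)·D = −9x⁴ + 63x³. Remainder: −8x³ + 49x² + 58x − 62.
Step 2: lead(−8x³ + 49x² + 58x − 62) ÷ lead(D) = −8x³ ÷ −x = 8x². Subtract (8x²)·D = −8x³ + 56x². Remainder: −7x² + 58x − 62.
Step 3: lead(−7x² + 58x − 62) ÷ lead(D) = −7x² ÷ −x = 7x. Subtract (7x)·D = −7x² + 49x. Remainder: 9x − 62.
Step 4: lead(9x − 62) ÷ lead(D) = 9x ÷ −x = −9. Subtract (−9)·D = 9x − 63. Remainder: 1.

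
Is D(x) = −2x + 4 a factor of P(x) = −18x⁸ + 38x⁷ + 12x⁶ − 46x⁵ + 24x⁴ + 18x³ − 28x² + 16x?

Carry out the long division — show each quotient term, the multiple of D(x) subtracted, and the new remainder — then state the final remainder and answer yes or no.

Step 1: lead(−18x⁸ + 38x⁷ + 12x⁶ − 46x⁵ + 24x⁴ + 18x³ − 28x² + 16x) ÷ lead(D) = −18x⁸ ÷ −2x = 9x⁷. Subtract (9x⁷)·D = −18x⁸ + 36x⁷. Remainder: 2x⁷ + 12x⁶ − 46x⁵ + 24x⁴ + 18x³ − 28x² + 16x.
Step 2: lead(2x⁷ + 12x⁶ − 46x⁵ + 24x⁴ + 18x³ − 28x² + 16x) ÷ lead(D) = 2x⁷ ÷ −2x = −x⁶. Subtract (−x⁶)·D = 2x⁷ − 4x⁶. Remainder: 16x⁶ − 46x⁵ + 24x⁴ + 18x³ − 28x² + 16x.
Step 3: lead(16x⁶ − 46x⁵ + 24x⁴ + 18x³ − 28x² + 16x) ÷ lead(D) = 16x⁶ ÷ −2x = −8x⁵. Subtract (−8x⁵)·D = 16x⁶ − 32x⁵. Remainder: −14x⁵ + 24x⁴ + 18x³ − 28x² + 16x.
Step 4: lead(−14x⁵ + 24x⁴ + 18x³ − 28x² + 16x) ÷ lead(D) = −14x⁵ ÷ −2x = 7x⁴. Subtract (7x⁴)·D = −14x⁵ + 28x⁴. Remainder: −4x⁴ + 18x³ − 28x² + 16x.
Step 5: lead(−4x⁴ + 18x³ − 28x² + 16x) ÷ lead(D) = −4x⁴ ÷ −2x = 2x³. Subtract (2x³)·D = −4x⁴ + 8x³. Remainder: 10x³ − 28x² + 16x.
Step 6: lead(10x³ − 28x² + 16x) ÷ lead(D) = 10x³ ÷ −2x = −5x². Subtract (−5x²)·D = 10x³ − 20x². Remainder: −8x² + 16x.
Step 7: lead(−8x² + 16x) ÷ lead(D) = −8x² ÷ −2x = 4x. Subtract (4x)·D = −8x² + 16x. Remainder: 0.

R(x) = 0, so D(x) is a factor of P(x). yes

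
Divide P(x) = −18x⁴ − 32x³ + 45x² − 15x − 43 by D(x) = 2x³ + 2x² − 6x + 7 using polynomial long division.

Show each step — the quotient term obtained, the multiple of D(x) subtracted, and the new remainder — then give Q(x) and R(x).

Q(x) = −9x − 7; R(x) = 5x² + 6x + 6

Step 1: lead(−18x⁴ − 32x³ + 45x² − 15x − 43) ÷ lead(D) = −18x⁴ ÷ 2x³ = −9x. Subtract (−9x)·D = −18x⁴ − 18x³ + 54x² − 63x. Remainder: −14x³ − 9x² + 48x − 43.
Step 2: lead(−14x³ − 9x² + 48x − 43) ÷ lead(D) = −14x³ ÷ 2x³ = −7. Subtract (−7)·D = −14x³ − 14x² + 42x − 49. Remainder: 5x² + 6x + 6.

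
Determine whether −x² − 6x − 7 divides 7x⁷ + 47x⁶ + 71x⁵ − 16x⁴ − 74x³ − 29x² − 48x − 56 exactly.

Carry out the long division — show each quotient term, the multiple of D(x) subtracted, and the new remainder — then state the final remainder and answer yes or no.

R(x) = 0, so D(x) is a factor of P(x). yes

Step 1: lead(7x⁷ + 47x⁶ + 71x⁵ − 16x⁴ − 74x³ − 29x² − 48x − 56) ÷ lead(D) = 7x⁷ ÷ −x² = −7x⁵. Subtract (−7x⁵)·D = 7x⁷ + 42x⁶ + 49x⁵. Remainder: 5x⁶ + 22x⁵ − 16x⁴ − 74x³ − 29x² − 48x − 56.
Step 2: lead(5x⁶ + 22x⁵ − 16x⁴ − 74x³ − 29x² − 48x − 56) ÷ lead(D) = 5x⁶ ÷ −x² = −5x⁴. Subtract (−5x⁴)·D = 5x⁶ + 30x⁵ + 35x⁴. Remainder: −8x⁵ − 51x⁴ − 74x³ − 29x² − 48x − 56.
Step 3: lead(−8x⁵ − 51x⁴ − 74x³ − 29x² − 48x − 56) ÷ lead(D) = −8x⁵ ÷ −x² = 8x³. Subtract (8x³)·D = −8x⁵ − 48x⁴ − 56x³. Remainder: −3x⁴ − 18x³ − 29x² − 48x − 56.
Step 4: lead(−3x⁴ − 18x³ − 29x² − 48x − 56) ÷ lead(D) = −3x⁴ ÷ −x² = 3x². Subtract (3x²)·D = −3x⁴ − 18x³ − 21x². Remainder: −8x² − 48x − 56.
Step 5: lead(−8x² − 48x − 56) ÷ lead(D) = −8x² ÷ −x² = 8. Subtract (8)·D = −8x² − 48x − 56. Remainder: 0.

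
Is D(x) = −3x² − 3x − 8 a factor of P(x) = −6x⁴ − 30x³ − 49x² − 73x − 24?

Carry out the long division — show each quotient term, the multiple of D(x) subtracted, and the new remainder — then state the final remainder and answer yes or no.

Step 1: lead(−6x⁴ − 30x³ − 49x² − 73x − 24) ÷ lead(D) = −6x⁴ ÷ −3x² = 2x². Subtract (2x²)·D = −6x⁴ − 6x³ − 16x². Remainder: −24x³ − 33x² − 73x − 24.
Step 2: lead(−24x³ − 33x² − 73x − 24) ÷ lead(D) = −24x³ ÷ −3x² = 8x. Subtract (8x)·D = −24x³ − 24x² − 64x. Remainder: −9x² − 9x − 24.
Step 3: lead(−9x² − 9x − 24) ÷ lead(D) = −9x² ÷ −3x² = 3. Subtract (3)·D = −9x² − 9x − 24. Remainder: 0.

R(x) = 0, so D(x) is a factor of P(x). yes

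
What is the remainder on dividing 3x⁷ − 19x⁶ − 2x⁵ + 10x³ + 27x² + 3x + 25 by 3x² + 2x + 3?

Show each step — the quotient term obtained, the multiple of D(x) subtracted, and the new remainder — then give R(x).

R(x) = 7

Step 1: lead(3x⁷ − 19x⁶ − 2x⁵ + 10x³ + 27x² + 3x + 25) ÷ lead(D) = 3x⁷ ÷ 3x² = x⁵. Subtract (x⁵)·D = 3x⁷ + 2x⁶ + 3x⁵. Remainder: −21x⁶ − 5x⁵ + 10x³ + 27x² + 3x + 25.
Step 2: lead(−21x⁶ − 5x⁵ + 10x³ + 27x² + 3x + 25) ÷ lead(D) = −21x⁶ ÷ 3x² = −7x⁴. Subtract (−7x⁴)·D = −21x⁶ − 14x⁵ − 21x⁴. Remainder: 9x⁵ + 21x⁴ + 10x³ + 27x² + 3x + 25.
Step 3: lead(9x⁵ + 21x⁴ + 10x³ + 27x² + 3x + 25) ÷ lead(D) = 9x⁵ ÷ 3x² = 3x³. Subtract (3x³)·D = 9x⁵ + 6x⁴ + 9x³. Remainder: 15x⁴ + x³ + 27x² + 3x + 25.
Step 4: lead(15x⁴ + x³ + 27x² + 3x + 25) ÷ lead(D) = 15x⁴ ÷ 3x² = 5x². Subtract (5x²)·D = 15x⁴ + 10x³ + 15x². Remainder: −9x³ + 12x² + 3x + 25.
Step 5: lead(−9x³ + 12x² + 3x + 25) ÷ lead(D) = −9x³ ÷ 3x² = −3x. Subtract (−3x)·D = −9x³ − 6x² − 9x. Remainder: 18x² + 12x + 25.
Step 6: lead(18x² + 12x + 25) ÷ lead(D) = 18x² ÷ 3x² = 6. Subtract (6)·D = 18x² + 12x + 18. Remainder: 7.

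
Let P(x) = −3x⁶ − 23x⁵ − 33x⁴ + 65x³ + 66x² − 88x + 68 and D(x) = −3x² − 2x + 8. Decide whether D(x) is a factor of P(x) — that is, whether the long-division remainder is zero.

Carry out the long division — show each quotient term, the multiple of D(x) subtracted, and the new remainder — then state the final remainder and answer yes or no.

R(x) = 4, so D(x) is not a factor of P(x). no

Step 1: lead(−3x⁶ − 23x⁵ − 33x⁴ + 65x³ + 66x² − 88x + 68) ÷ lead(D) = −3x⁶ ÷ −3x² = x⁴. Subtract (x⁴)·D = −3x⁶ − 2x⁵ + 8x⁴. Remainder: −21x⁵ − 41x⁴ + 65x³ + 66x² − 88x + 68.
Step 2: lead(−21x⁵ − 41x⁴ + 65x³ + 66x² − 88x + 68) ÷ lead(D) = −21x⁵ ÷ −3x² = 7x³. Subtract (7x³)·D = −21x⁵ − 14x⁴ + 56x³. Remainder: −27x⁴ + 9x³ + 66x² − 88x + 68.
Step 3: lead(−27x⁴ + 9x³ + 66x² − 88x + 68) ÷ lead(D) = −27x⁴ ÷ −3x² = 9x². Subtract (9x²)·D = −27x⁴ − 18x³ + 72x². Remainder: 27x³ − 6x² − 88x + 68.
Step 4: lead(27x³ − 6x² − 88x + 68) ÷ lead(D) = 27x³ ÷ −3x² = −9x. Subtract (−9x)·D = 27x³ + 18x² − 72x. Remainder: −24x² − 16x + 68.
Step 5: lead(−24x² − 16x + 68) ÷ lead(D) = −24x² ÷ −3x² = 8. Subtract (8)·D = −24x² − 16x + 64. Remainder: 4.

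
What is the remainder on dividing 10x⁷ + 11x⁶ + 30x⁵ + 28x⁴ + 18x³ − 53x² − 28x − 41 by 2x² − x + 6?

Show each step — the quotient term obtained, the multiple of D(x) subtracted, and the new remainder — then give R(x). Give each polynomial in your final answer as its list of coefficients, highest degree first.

R = [8, -5]

Step 1: lead(10x⁷ + 11x⁶ + 30x⁵ + 28x⁴ + 18x³ − 53x² − 28x − 41) ÷ lead(D) = 10x⁷ ÷ 2x² = 5x⁵. Subtract (5x⁵)·D = 10x⁷ − 5x⁶ + 30x⁵. Remainder: 16x⁶ + 28x⁴ + 18x³ − 53x² − 28x − 41.
Step 2: lead(16x⁶ + 28x⁴ + 18x³ − 53x² − 28x − 41) ÷ lead(D) = 16x⁶ ÷ 2x² = 8x⁴. Subtract (8x⁴)·D = 16x⁶ − 8x⁵ + 48x⁴. Remainder: 8x⁵ − 20x⁴ + 18x³ − 53x² − 28x − 41.
Step 3: lead(8x⁵ − 20x⁴ + 18x³ − 53x² − 28x − 41) ÷ lead(D) = 8x⁵ ÷ 2x² = 4x³. Subtract (4x³)·D = 8x⁵ − 4x⁴ + 24x³. Remainder: −16x⁴ − 6x³ − 53x² − 28x − 41.
Step 4: lead(−16x⁴ − 6x³ − 53x² − 28x − 41) ÷ lead(D) = −16x⁴ ÷ 2x² = −8x². Subtract (−8x²)·D = −16x⁴ + 8x³ − 48x². Remainder: −14x³ − 5x² − 28x − 41.
Step 5: lead(−14x³ − 5x² − 28x − 41) ÷ lead(D) = −14x³ ÷ 2x² = −7x. Subtract (−7x)·D = −14x³ + 7x² − 42x. Remainder: −12x² + 14x − 41.
Step 6: lead(−12x² + 14x − 41) ÷ lead(D) = −12x² ÷ 2x² = −6. Subtract (−6)·D = −12x² + 6x − 36. Remainder: 8x − 5.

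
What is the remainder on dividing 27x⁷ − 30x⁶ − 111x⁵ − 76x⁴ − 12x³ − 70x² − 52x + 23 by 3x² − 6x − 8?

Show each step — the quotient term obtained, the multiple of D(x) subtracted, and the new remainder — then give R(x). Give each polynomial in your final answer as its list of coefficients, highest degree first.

R = [7]

Step 1: lead(27x⁷ − 30x⁶ − 111x⁵ − 76x⁴ − 12x³ − 70x² − 52x + 23) ÷ lead(D) = 27x⁷ ÷ 3x² = 9x⁵. Subtract (9x⁵)·D = 27x⁷ − 54x⁶ − 72x⁵. Remainder: 24x⁶ − 39x⁵ − 76x⁴ − 12x³ − 70x² − 52x + 23.
Step 2: lead(24x⁶ − 39x⁵ − 76x⁴ − 12x³ − 70x² − 52x + 23) ÷ lead(D) = 24x⁶ ÷ 3x² = 8x⁴. Subtract (8x⁴)·D = 24x⁶ − 48x⁵ − 64x⁴. Remainder: 9x⁵ − 12x⁴ − 12x³ − 70x² − 52x + 23.
Step 3: lead(9x⁵ − 12x⁴ − 12x³ − 70x² − 52x + 23) ÷ lead(D) = 9x⁵ ÷ 3x² = 3x³. Subtract (3x³)·D = 9x⁵ − 18x⁴ − 24x³. Remainder: 6x⁴ + 12x³ − 70x² − 52x + 23.
Step 4: lead(6x⁴ + 12x³ − 70x² − 52x + 23) ÷ lead(D) = 6x⁴ ÷ 3x² = 2x². Subtract (2x²)·D = 6x⁴ − 12x³ − 16x². Remainder: 24x³ − 54x² − 52x + 23.
Step 5: lead(24x³ − 54x² − 52x + 23) ÷ lead(D) = 24x³ ÷ 3x² = 8x. Subtract (8x)·D = 24x³ − 48x² − 64x. Remainder: −6x² + 12x + 23.
Step 6: lead(−6x² + 12x + 23) ÷ lead(D) = −6x² ÷ 3x² = −2. Subtract (−2)·D = −6x² + 12x + 16. Remainder: 7.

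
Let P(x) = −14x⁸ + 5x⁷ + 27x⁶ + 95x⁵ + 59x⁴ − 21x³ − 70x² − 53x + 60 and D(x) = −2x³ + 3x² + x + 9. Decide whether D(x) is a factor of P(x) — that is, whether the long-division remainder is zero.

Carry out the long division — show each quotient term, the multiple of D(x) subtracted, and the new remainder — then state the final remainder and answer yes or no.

Step 1: lead(−14x⁸ + 5x⁷ + 27x⁶ + 95x⁵ + 59x⁴ − 21x³ − 70x² − 53x + 60) ÷ lead(D) = −14x⁸ ÷ −2x³ = 7x⁵. Subtract (7x⁵)·D = −14x⁸ + 21x⁷ + 7x⁶ + 63x⁵. Remainder: −16x⁷ + 20x⁶ + 32x⁵ + 59x⁴ − 21x³ − 70x² − 53x + 60.
Step 2: lead(−16x⁷ + 20x⁶ + 32x⁵ + 59x⁴ − 21x³ − 70x² − 53x + 60) ÷ lead(D) = −16x⁷ ÷ −2x³ = 8x⁴. Subtract (8x⁴)·D = −16x⁷ + 24x⁶ + 8x⁵ + 72x⁴. Remainder: −4x⁶ + 24x⁵ − 13x⁴ − 21x³ − 70x² − 53x + 60.
Step 3: lead(−4x⁶ + 24x⁵ − 13x⁴ − 21x³ − 70x² − 53x + 60) ÷ lead(D) = −4x⁶ ÷ −2x³ = 2x³. Subtract (2x³)·D = −4x⁶ + 6x⁵ + 2x⁴ + 18x³. Remainder: 18x⁵ − 15x⁴ − 39x³ − 70x² − 53x + 60.
Step 4: lead(18x⁵ − 15x⁴ − 39x³ − 70x² − 53x + 60) ÷ lead(D) = 18x⁵ ÷ −2x³ = −9x². Subtract (−9x²)·D = 18x⁵ − 27x⁴ − 9x³ − 81x². Remainder: 12x⁴ − 30x³ + 11x² − 53x + 60.
Step 5: lead(12x⁴ − 30x³ + 11x² − 53x + 60) ÷ lead(D) = 12x⁴ ÷ −2x³ = −6x. Subtract (−6x)·D = 12x⁴ − 18x³ − 6x² − 54x. Remainder: −12x³ + 17x² + x + 60.
Step 6: lead(−12x³ + 17x² + x + 60) ÷ lead(D) = −12x³ ÷ −2x³ = 6. Subtract (6)·D = −12x³ + 18x² + 6x + 54. Remainder: −x² − 5x + 6.

R(x) = −x² − 5x + 6, so D(x) is not a factor of P(x). no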